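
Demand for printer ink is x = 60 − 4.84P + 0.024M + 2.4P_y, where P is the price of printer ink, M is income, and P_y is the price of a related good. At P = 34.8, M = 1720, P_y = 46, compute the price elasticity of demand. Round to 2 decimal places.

x = 60 − 4.84(34.8) + 0.024(1720) + 2.4(46) = 60 − 168.432 + 41.28 + 110.4 = 43.248.
∂x/∂P = −4.84, so E_p = (−4.84)·(34.8/43.248) ≈ -3.89.
|E_p| > 1: demand is elastic.

-3.89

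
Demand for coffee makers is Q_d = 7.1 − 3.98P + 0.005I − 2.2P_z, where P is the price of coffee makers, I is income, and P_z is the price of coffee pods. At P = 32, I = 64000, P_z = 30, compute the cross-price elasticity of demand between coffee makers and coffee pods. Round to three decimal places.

-0.493

First evaluate Q_d: 7.1 − 3.98(32) + 0.005(64000) − 2.2(30) = 7.1 − 127.36 + 320 − 66 = 133.74.
∂Q_d/∂P_z = −2.2, so E_xy = -2.2·(30/133.74) ≈ -0.493.
E_xy < 0: the goods are complements.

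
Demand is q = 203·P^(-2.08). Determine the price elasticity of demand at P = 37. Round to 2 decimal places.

-2.08

For a Cobb–Douglas (constant-elasticity) form q = A·P^α·…, the elasticity with respect to P equals the exponent α at every point.
Here the exponent on P is -2.08, so the price elasticity of demand is -2.08.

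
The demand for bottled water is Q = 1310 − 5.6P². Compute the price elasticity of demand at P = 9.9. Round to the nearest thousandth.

At P = 9.9, Q = 761.144.
dQ/dP = −2·5.6·P = −110.88.
Point elasticity E = (dQ/dP)·(P/Q) = -110.88 × 9.9/761.144 ≈ -1.442.
|E| > 1, so demand is elastic at this price.

-1.442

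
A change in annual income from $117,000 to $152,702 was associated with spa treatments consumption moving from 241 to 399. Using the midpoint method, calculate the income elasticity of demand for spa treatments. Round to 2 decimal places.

1.86

%ΔQ = (399 − 241)/[(241+399)/2] = 158/320 ≈ 0.4938.
%ΔY = (152,702 − 117,000)/[(117,000+152,702)/2] = 35702/134851 ≈ 0.2648.
E_I = %ΔQ/%ΔY ≈ 1.86.
E_I > 1: normal good (luxury).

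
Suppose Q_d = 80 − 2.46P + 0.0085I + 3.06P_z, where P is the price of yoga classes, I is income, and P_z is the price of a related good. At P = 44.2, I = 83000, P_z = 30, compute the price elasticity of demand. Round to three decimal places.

-0.141

Evaluating quantity at (P, I, P_z) gives Q_d = 80 − 2.46(44.2) + 0.0085(83000) + 3.06(30) = 80 − 108.732 + 705.5 + 91.8 = 768.568.
∂Q_d/∂P = −2.46, so E_p = (−2.46)·(44.2/768.568) ≈ -0.141.
|E_p| < 1: demand is inelastic.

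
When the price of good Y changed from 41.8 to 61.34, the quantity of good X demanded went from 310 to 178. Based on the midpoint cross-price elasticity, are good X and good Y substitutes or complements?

complements

%ΔQ_x = (178 − 310)/[(310+178)/2] = -132/244 ≈ -0.5410.
%ΔP_y = (61.34 − 41.8)/[(41.8+61.34)/2] ≈ 0.3789.
E_xy = -0.5410/0.3789 ≈ -1.428.
E_xy < 0, so the goods are complements.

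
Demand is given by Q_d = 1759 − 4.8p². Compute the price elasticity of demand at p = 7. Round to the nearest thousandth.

-0.309

At p = 7, Q_d = 1523.8.
dQ_d/dp = −2·4.8·p = −67.2.
Point elasticity E = (dQ_d/dp)·(p/Q_d) = -67.2 × 7/1523.8 ≈ -0.309.
|E| < 1, so demand is inelastic at this price.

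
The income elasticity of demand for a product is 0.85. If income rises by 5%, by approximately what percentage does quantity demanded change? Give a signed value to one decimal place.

%ΔQ ≈ E × %ΔI = (0.85) × (5%) ≈ 4.3%.

4.3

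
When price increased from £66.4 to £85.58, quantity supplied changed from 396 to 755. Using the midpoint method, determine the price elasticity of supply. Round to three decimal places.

2.471

%Δq = (755 − 396)/[(396 + 755)/2] = 359/575.5 ≈ 0.6238.
%Δp = (85.58 − 66.4)/[(66.4 + 85.58)/2] = 19.18/75.99 ≈ 0.2524.
Arc elasticity E = %Δq/%Δp ≈ 0.6238/0.2524 ≈ 2.471.
|E| > 1: supply is elastic over this range.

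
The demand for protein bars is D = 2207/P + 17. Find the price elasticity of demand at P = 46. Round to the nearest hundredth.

-0.74

At P = 46, D = 64.9783.
dD/dP = −2207/P² = −1.043.
Point elasticity E = (dD/dP)·(P/D) = -1.043 × 46/64.9783 ≈ -0.74.
|E| < 1, so demand is inelastic at this price.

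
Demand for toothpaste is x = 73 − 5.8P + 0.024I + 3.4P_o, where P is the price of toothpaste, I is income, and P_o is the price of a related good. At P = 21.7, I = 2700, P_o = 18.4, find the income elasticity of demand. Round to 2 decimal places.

0.87

Evaluating quantity at (P, I, P_o) gives x = 73 − 5.8(21.7) + 0.024(2700) + 3.4(18.4) = 73 − 125.86 + 64.8 + 62.56 = 74.5.
∂x/∂I = +0.024, so E_I = 0.024·(2700/74.5) ≈ 0.87.
E_I ∈ (0,1): normal good (necessity).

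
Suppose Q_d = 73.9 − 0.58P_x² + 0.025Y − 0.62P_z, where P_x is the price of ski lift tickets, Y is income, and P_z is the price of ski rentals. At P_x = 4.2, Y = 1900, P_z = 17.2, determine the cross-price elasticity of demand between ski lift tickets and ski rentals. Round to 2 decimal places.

-0.11

Q_d = 73.9 − 0.58(4.2)² + 0.025(1900) − 0.62(17.2) = 73.9 − 10.2312 + 47.5 − 10.664 = 100.5048.
∂Q_d/∂P_z = −0.62, so E_xy = -0.62·(17.2/100.5048) ≈ -0.11.
E_xy < 0: the goods are complements.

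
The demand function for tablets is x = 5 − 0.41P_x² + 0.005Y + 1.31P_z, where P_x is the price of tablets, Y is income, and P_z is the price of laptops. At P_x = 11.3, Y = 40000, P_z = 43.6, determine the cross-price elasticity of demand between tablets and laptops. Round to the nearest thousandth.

0.272

At the given point, x = 5 − 0.41(11.3)² + 0.005(40000) + 1.31(43.6) = 5 − 52.3529 + 200 + 57.116 = 209.7631.
∂x/∂P_z = +1.31, so E_xy = 1.31·(43.6/209.7631) ≈ 0.272.
E_xy > 0: the goods are substitutes.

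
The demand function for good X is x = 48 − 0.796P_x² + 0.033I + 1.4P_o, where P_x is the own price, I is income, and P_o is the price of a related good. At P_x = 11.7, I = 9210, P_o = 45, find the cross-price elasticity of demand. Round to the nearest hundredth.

Evaluating quantity at (P_x, I, P_o) gives x = 48 − 0.796(11.7)² + 0.033(9210) + 1.4(45) = 48 − 108.9644 + 303.93 + 63 = 305.9656.
∂x/∂P_o = +1.4, so E_xy = 1.4·(45/305.9656) ≈ 0.21.
E_xy > 0: the goods are substitutes.

0.21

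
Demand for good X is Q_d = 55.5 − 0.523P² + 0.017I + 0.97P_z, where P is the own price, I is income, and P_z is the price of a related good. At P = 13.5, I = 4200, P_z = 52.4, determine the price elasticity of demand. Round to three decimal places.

-2.313

Q_d = 55.5 − 0.523(13.5)² + 0.017(4200) + 0.97(52.4) = 55.5 − 95.3168 + 71.4 + 50.828 = 82.4113.
∂Q_d/∂P = −2·0.523·P = -14.121, so E_p = -14.121·(13.5/82.4113) ≈ -2.313.
|E_p| > 1: demand is elastic.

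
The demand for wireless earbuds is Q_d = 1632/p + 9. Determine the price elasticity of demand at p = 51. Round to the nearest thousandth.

-0.780

At p = 51, Q_d = 41.
dQ_d/dp = −1632/p² = −0.6275.
Point elasticity E = (dQ_d/dp)·(p/Q_d) = -0.6275 × 51/41 ≈ -0.780.
|E| < 1, so demand is inelastic at this price.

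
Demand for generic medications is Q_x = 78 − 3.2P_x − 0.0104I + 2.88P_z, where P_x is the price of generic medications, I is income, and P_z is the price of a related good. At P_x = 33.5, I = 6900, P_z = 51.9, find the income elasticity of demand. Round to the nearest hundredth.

Evaluating quantity at (P_x, I, P_z) gives Q_x = 78 − 3.2(33.5) − 0.0104(6900) + 2.88(51.9) = 78 − 107.2 − 71.76 + 149.472 = 48.512.
∂Q_x/∂I = −0.0104, so E_I = -0.0104·(6900/48.512) ≈ -1.48.
E_I < 0: inferior good.

-1.48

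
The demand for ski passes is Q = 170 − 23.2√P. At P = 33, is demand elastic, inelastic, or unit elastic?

At P = 33, Q = 36.7261.
dQ/dP = −23.2/(2√P) = −23.2/(2·5.7446).
Point elasticity E = (dQ/dP)·(P/Q) = -2.0193 × 33/36.7261 ≈ -1.814.
|E| ≈ 1.814 > 1, so demand is elastic.

elastic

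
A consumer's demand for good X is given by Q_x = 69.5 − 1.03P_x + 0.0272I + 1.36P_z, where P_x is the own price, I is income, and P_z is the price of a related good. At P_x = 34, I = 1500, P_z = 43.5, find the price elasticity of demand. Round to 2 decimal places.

Q_x = 69.5 − 1.03(34) + 0.0272(1500) + 1.36(43.5) = 69.5 − 35.02 + 40.8 + 59.16 = 134.44.
∂Q_x/∂P_x = −1.03, so E_p = (−1.03)·(34/134.44) ≈ -0.26.
|E_p| < 1: demand is inelastic.

-0.26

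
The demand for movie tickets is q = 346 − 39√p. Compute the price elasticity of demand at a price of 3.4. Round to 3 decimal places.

At p = 3.4, q = 274.0876.
dq/dp = −39/(2√p) = −39/(2·1.8439).
Point elasticity E = (dq/dp)·(p/q) = -10.5754 × 3.4/274.0876 ≈ -0.131.
|E| < 1, so demand is inelastic at this price.

-0.131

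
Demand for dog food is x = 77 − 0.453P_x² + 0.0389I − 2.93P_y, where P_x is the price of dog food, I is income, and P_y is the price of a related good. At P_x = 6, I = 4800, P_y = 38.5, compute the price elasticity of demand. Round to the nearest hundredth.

First evaluate x: 77 − 0.453(6)² + 0.0389(4800) − 2.93(38.5) = 77 − 16.308 + 186.72 − 112.805 = 134.607.
∂x/∂P_x = −2·0.453·P_x = -5.436, so E_p = -5.436·(6/134.607) ≈ -0.24.
|E_p| < 1: demand is inelastic.

-0.24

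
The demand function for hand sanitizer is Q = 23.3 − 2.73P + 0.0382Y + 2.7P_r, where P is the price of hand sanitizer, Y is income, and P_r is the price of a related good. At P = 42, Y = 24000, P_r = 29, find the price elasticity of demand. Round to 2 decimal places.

Q = 23.3 − 2.73(42) + 0.0382(24000) + 2.7(29) = 23.3 − 114.66 + 916.8 + 78.3 = 903.74.
∂Q/∂P = −2.73, so E_p = (−2.73)·(42/903.74) ≈ -0.13.
|E_p| < 1: demand is inelastic.

-0.13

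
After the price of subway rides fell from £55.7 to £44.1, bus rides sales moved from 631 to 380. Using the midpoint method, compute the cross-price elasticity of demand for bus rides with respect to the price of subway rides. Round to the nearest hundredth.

2.14

%ΔQ_x = (380 − 631)/[(631+380)/2] = -251/505.5 ≈ -0.4965.
%ΔP_y = (44.1 − 55.7)/[(55.7+44.1)/2] ≈ -0.2325.
E_xy = -0.4965/-0.2325 ≈ 2.14.
E_xy > 0, so bus rides and subway rides are substitutes.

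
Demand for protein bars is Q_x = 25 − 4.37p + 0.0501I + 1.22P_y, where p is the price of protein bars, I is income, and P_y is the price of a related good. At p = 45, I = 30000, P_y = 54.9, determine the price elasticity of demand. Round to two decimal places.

First evaluate Q_x: 25 − 4.37(45) + 0.0501(30000) + 1.22(54.9) = 25 − 196.65 + 1503 + 66.978 = 1398.328.
∂Q_x/∂p = −4.37, so E_p = (−4.37)·(45/1398.328) ≈ -0.14.
|E_p| < 1: demand is inelastic.

-0.14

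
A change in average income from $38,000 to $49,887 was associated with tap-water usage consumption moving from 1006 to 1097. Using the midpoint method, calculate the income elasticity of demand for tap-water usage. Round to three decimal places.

%ΔQ = (1097 − 1006)/[(1006+1097)/2] = 91/1051.5 ≈ 0.0865.
%ΔI = (49,887 − 38,000)/[(38,000+49,887)/2] = 11887/43943.5 ≈ 0.2705.
E_I = %ΔQ/%ΔI ≈ 0.320.
E_I ∈ (0,1): normal good (necessity).

0.320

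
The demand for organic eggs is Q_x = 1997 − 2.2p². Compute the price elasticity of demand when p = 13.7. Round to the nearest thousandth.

-0.521

At p = 13.7, Q_x = 1584.082.
dQ_x/dp = −2·2.2·p = −60.28.
Point elasticity E = (dQ_x/dp)·(p/Q_x) = -60.28 × 13.7/1584.082 ≈ -0.521.
|E| < 1, so demand is inelastic at this price.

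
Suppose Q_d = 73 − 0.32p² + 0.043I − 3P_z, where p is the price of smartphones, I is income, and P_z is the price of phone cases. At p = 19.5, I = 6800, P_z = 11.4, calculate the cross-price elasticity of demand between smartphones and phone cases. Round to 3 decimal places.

Evaluating quantity at (p, I, P_z) gives Q_d = 73 − 0.32(19.5)² + 0.043(6800) − 3(11.4) = 73 − 121.68 + 292.4 − 34.2 = 209.52.
∂Q_d/∂P_z = −3, so E_xy = -3·(11.4/209.52) ≈ -0.163.
E_xy < 0: the goods are complements.

-0.163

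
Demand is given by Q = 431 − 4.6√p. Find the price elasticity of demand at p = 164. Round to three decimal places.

-0.079

At p = 164, Q = 372.0913.
dQ/dp = −4.6/(2√p) = −4.6/(2·12.8062).
Point elasticity E = (dQ/dp)·(p/Q) = -0.1796 × 164/372.0913 ≈ -0.079.
|E| < 1, so demand is inelastic at this price.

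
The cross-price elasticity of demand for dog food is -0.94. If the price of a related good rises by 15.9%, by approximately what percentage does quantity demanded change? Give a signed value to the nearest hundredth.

%ΔQ ≈ E × %ΔP_y = (-0.94) × (15.9%) ≈ -14.95%.

-14.95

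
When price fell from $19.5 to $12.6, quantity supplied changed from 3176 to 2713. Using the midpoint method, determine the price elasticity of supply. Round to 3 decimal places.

0.366

%Δq = (2713 − 3176)/[(3176 + 2713)/2] = -463/2944.5 ≈ -0.1572.
%Δp = (12.6 − 19.5)/[(19.5 + 12.6)/2] = -6.9/16.05 ≈ -0.4299.
Arc elasticity E = %Δq/%Δp ≈ -0.1572/-0.4299 ≈ 0.366.
|E| < 1: supply is inelastic over this range.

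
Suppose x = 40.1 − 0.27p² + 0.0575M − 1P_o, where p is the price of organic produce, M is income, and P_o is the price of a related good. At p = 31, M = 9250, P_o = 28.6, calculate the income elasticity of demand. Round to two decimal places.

1.87

First evaluate x: 40.1 − 0.27(31)² + 0.0575(9250) − 1(28.6) = 40.1 − 259.47 + 531.875 − 28.6 = 283.905.
∂x/∂M = +0.0575, so E_I = 0.0575·(9250/283.905) ≈ 1.87.
E_I > 1: normal good (luxury).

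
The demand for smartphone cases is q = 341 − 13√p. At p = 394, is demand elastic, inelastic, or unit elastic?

elastic

At p = 394, q = 82.9574.
dq/dp = −13/(2√p) = −13/(2·19.8494).
Point elasticity E = (dq/dp)·(p/q) = -0.3275 × 394/82.9574 ≈ -1.555.
|E| ≈ 1.555 > 1, so demand is elastic.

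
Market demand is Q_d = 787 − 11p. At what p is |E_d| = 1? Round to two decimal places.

35.77

For linear demand Q_d = a − bp, E = −bp/(a − bp). |E| = 1 ⇒ bp = a − bp ⇒ p = a/(2b).
p = 787/(2·11) ≈ 35.77.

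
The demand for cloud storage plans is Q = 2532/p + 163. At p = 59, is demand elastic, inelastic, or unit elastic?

inelastic

At p = 59, Q = 205.9153.
dQ/dp = −2532/p² = −0.7274.
Point elasticity E = (dQ/dp)·(p/Q) = -0.7274 × 59/205.9153 ≈ -0.208.
|E| ≈ 0.208 < 1, so demand is inelastic.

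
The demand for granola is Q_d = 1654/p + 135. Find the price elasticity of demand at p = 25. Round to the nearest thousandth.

At p = 25, Q_d = 201.16.
dQ_d/dp = −1654/p² = −2.6464.
Point elasticity E = (dQ_d/dp)·(p/Q_d) = -2.6464 × 25/201.16 ≈ -0.329.
|E| < 1, so demand is inelastic at this price.

-0.329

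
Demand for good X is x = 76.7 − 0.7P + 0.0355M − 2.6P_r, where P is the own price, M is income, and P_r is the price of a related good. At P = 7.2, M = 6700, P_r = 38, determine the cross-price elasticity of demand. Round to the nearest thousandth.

At the given point, x = 76.7 − 0.7(7.2) + 0.0355(6700) − 2.6(38) = 76.7 − 5.04 + 237.85 − 98.8 = 210.71.
∂x/∂P_r = −2.6, so E_xy = -2.6·(38/210.71) ≈ -0.469.
E_xy < 0: the goods are complements.

-0.469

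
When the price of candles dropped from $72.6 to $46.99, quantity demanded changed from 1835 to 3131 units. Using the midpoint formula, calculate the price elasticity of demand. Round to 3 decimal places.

-1.219

%Δq = (3131 − 1835)/[(1835 + 3131)/2] = 1296/2483 ≈ 0.5219.
%Δp = (46.99 − 72.6)/[(72.6 + 46.99)/2] = -25.61/59.795 ≈ -0.4283.
Arc elasticity E = %Δq/%Δp ≈ 0.5219/-0.4283 ≈ -1.219.
|E| > 1: demand is elastic over this range.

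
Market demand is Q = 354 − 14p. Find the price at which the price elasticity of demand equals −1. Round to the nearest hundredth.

For linear demand Q = a − bp, E = −bp/(a − bp). |E| = 1 ⇒ bp = a − bp ⇒ p = a/(2b).
p = 354/(2·14) ≈ 12.64.

12.64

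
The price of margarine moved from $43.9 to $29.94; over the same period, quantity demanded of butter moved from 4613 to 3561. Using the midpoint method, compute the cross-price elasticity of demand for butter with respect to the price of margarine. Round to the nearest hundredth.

0.68

%ΔQ_x = (3561 − 4613)/[(4613+3561)/2] = -1052/4087 ≈ -0.2574.
%ΔP_y = (29.94 − 43.9)/[(43.9+29.94)/2] ≈ -0.3781.
E_xy = -0.2574/-0.3781 ≈ 0.68.
E_xy > 0, so butter and margarine are substitutes.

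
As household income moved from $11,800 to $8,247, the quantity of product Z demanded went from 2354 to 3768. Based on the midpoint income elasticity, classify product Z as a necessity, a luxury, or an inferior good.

inferior

%ΔQ = (3768 − 2354)/[(2354+3768)/2] = 1414/3061 ≈ 0.4619.
%ΔI = (8,247 − 11,800)/[(11,800+8,247)/2] = -3553/10023.5 ≈ -0.3545.
E_I = %ΔQ/%ΔI ≈ -1.303.
E_I < 0: inferior good.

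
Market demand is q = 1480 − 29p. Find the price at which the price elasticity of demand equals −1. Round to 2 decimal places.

For linear demand q = a − bp, E = −bp/(a − bp). |E| = 1 ⇒ bp = a − bp ⇒ p = a/(2b).
p = 1480/(2·29) ≈ 25.52.

25.52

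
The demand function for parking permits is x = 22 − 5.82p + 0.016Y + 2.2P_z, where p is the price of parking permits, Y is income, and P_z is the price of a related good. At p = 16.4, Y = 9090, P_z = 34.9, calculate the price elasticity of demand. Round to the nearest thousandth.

-0.642

At the given point, x = 22 − 5.82(16.4) + 0.016(9090) + 2.2(34.9) = 22 − 95.448 + 145.44 + 76.78 = 148.772.
∂x/∂p = −5.82, so E_p = (−5.82)·(16.4/148.772) ≈ -0.642.
|E_p| < 1: demand is inelastic.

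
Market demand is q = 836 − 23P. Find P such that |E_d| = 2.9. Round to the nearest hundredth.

27.03

Set −bP/(a − bP) = −2.9 ⇒ bP = 2.9(a − bP) ⇒ bP(1+2.9) = 2.9·a.
P = 2.9·836/(23·3.9) ≈ 27.03.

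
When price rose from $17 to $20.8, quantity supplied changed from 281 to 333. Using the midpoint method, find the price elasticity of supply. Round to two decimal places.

%Δq = (333 − 281)/[(281 + 333)/2] = 52/307 ≈ 0.1694.
%Δp = (20.8 − 17)/[(17 + 20.8)/2] = 3.8/18.9 ≈ 0.2011.
Arc elasticity E = %Δq/%Δp ≈ 0.1694/0.2011 ≈ 0.84.
|E| < 1: supply is inelastic over this range.

0.84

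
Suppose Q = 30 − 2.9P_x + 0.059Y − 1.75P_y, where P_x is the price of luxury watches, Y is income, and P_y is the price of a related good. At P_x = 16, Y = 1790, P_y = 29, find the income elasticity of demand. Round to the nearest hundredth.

2.75

Substituting, Q = 30 − 2.9(16) + 0.059(1790) − 1.75(29) = 30 − 46.4 + 105.61 − 50.75 = 38.46.
∂Q/∂Y = +0.059, so E_I = 0.059·(1790/38.46) ≈ 2.75.
E_I > 1: normal good (luxury).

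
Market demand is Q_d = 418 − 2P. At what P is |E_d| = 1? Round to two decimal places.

104.50

For linear demand Q_d = a − bP, E = −bP/(a − bP). |E| = 1 ⇒ bP = a − bP ⇒ P = a/(2b).
P = 418/(2·2) = 104.50.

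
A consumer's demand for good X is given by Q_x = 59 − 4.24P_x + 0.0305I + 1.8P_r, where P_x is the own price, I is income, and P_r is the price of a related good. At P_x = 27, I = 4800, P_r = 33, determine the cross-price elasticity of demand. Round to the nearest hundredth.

Substituting, Q_x = 59 − 4.24(27) + 0.0305(4800) + 1.8(33) = 59 − 114.48 + 146.4 + 59.4 = 150.32.
∂Q_x/∂P_r = +1.8, so E_xy = 1.8·(33/150.32) ≈ 0.40.
E_xy > 0: the goods are substitutes.

0.40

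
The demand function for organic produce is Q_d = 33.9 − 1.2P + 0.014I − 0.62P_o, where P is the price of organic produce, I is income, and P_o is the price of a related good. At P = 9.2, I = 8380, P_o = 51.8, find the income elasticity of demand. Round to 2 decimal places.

Substituting, Q_d = 33.9 − 1.2(9.2) + 0.014(8380) − 0.62(51.8) = 33.9 − 11.04 + 117.32 − 32.116 = 108.064.
∂Q_d/∂I = +0.014, so E_I = 0.014·(8380/108.064) ≈ 1.09.
E_I > 1: normal good (luxury).

1.09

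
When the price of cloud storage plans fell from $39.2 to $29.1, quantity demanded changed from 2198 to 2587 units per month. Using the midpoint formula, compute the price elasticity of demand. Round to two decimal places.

%Δq = (2587 − 2198)/[(2198 + 2587)/2] = 389/2392.5 ≈ 0.1626.
%ΔP = (29.1 − 39.2)/[(39.2 + 29.1)/2] = -10.1/34.15 ≈ -0.2958.
Arc elasticity E = %Δq/%ΔP ≈ 0.1626/-0.2958 ≈ -0.55.
|E| < 1: demand is inelastic over this range.

-0.55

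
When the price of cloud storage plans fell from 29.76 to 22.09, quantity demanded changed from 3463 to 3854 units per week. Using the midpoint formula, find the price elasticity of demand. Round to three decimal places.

%ΔQ = (3854 − 3463)/[(3463 + 3854)/2] = 391/3658.5 ≈ 0.1069.
%ΔP = (22.09 − 29.76)/[(29.76 + 22.09)/2] = -7.67/25.925 ≈ -0.2959.
Arc elasticity E = %ΔQ/%ΔP ≈ 0.1069/-0.2959 ≈ -0.361.
|E| < 1: demand is inelastic over this range.

-0.361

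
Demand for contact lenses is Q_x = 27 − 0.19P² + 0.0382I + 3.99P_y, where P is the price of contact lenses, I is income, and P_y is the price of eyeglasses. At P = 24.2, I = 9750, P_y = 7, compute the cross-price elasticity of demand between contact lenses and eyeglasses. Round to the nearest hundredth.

0.09

First evaluate Q_x: 27 − 0.19(24.2)² + 0.0382(9750) + 3.99(7) = 27 − 111.2716 + 372.45 + 27.93 = 316.1084.
∂Q_x/∂P_y = +3.99, so E_xy = 3.99·(7/316.1084) ≈ 0.09.
E_xy > 0: the goods are substitutes.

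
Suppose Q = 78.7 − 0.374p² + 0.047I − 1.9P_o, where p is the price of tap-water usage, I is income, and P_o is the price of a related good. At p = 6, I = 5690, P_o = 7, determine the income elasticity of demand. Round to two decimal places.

At the given point, Q = 78.7 − 0.374(6)² + 0.047(5690) − 1.9(7) = 78.7 − 13.464 + 267.43 − 13.3 = 319.366.
∂Q/∂I = +0.047, so E_I = 0.047·(5690/319.366) ≈ 0.84.
E_I ∈ (0,1): normal good (necessity).

0.84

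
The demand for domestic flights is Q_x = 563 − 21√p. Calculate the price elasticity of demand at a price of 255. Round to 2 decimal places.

At p = 255, Q_x = 227.6569.
dQ_x/dp = −21/(2√p) = −21/(2·15.9687).
Point elasticity E = (dQ_x/dp)·(p/Q_x) = -0.6575 × 255/227.6569 ≈ -0.74.
|E| < 1, so demand is inelastic at this price.

-0.74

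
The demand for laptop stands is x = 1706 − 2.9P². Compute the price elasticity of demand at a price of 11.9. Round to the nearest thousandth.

At P = 11.9, x = 1295.331.
dx/dP = −2·2.9·P = −69.02.
Point elasticity E = (dx/dP)·(P/x) = -69.02 × 11.9/1295.331 ≈ -0.634.
|E| < 1, so demand is inelastic at this price.

-0.634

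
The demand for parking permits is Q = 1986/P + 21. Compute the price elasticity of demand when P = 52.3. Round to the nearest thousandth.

At P = 52.3, Q = 58.9732.
dQ/dP = −1986/P² = −0.7261.
Point elasticity E = (dQ/dP)·(P/Q) = -0.7261 × 52.3/58.9732 ≈ -0.644.
|E| < 1, so demand is inelastic at this price.

-0.644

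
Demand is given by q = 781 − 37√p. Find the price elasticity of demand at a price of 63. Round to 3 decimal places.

At p = 63, q = 487.3216.
dq/dp = −37/(2√p) = −37/(2·7.9373).
Point elasticity E = (dq/dp)·(p/q) = -2.3308 × 63/487.3216 ≈ -0.301.
|E| < 1, so demand is inelastic at this price.

-0.301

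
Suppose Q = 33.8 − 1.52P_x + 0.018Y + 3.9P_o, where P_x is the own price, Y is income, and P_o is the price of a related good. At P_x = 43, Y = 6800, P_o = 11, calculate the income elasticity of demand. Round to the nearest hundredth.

0.92

Evaluating quantity at (P_x, Y, P_o) gives Q = 33.8 − 1.52(43) + 0.018(6800) + 3.9(11) = 33.8 − 65.36 + 122.4 + 42.9 = 133.74.
∂Q/∂Y = +0.018, so E_I = 0.018·(6800/133.74) ≈ 0.92.
E_I ∈ (0,1): normal good (necessity).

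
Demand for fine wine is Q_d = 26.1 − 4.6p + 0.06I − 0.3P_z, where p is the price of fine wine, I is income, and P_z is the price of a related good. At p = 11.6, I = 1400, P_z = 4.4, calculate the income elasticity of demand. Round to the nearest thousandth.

1.516

Q_d = 26.1 − 4.6(11.6) + 0.06(1400) − 0.3(4.4) = 26.1 − 53.36 + 84 − 1.32 = 55.42.
∂Q_d/∂I = +0.06, so E_I = 0.06·(1400/55.42) ≈ 1.516.
E_I > 1: normal good (luxury).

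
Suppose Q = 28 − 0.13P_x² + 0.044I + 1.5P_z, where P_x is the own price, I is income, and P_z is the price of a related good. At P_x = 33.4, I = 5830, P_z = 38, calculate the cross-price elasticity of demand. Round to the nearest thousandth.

0.290

Evaluating quantity at (P_x, I, P_z) gives Q = 28 − 0.13(33.4)² + 0.044(5830) + 1.5(38) = 28 − 145.0228 + 256.52 + 57 = 196.4972.
∂Q/∂P_z = +1.5, so E_xy = 1.5·(38/196.4972) ≈ 0.290.
E_xy > 0: the goods are substitutes.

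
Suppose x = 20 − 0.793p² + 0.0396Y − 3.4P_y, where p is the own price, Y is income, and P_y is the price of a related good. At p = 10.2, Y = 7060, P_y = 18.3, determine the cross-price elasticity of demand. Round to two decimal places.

First evaluate x: 20 − 0.793(10.2)² + 0.0396(7060) − 3.4(18.3) = 20 − 82.5037 + 279.576 − 62.22 = 154.8523.
∂x/∂P_y = −3.4, so E_xy = -3.4·(18.3/154.8523) ≈ -0.40.
E_xy < 0: the goods are complements.

-0.40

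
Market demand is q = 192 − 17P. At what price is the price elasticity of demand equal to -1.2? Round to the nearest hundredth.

6.16

Set −bP/(a − bP) = −1.2 ⇒ bP = 1.2(a − bP) ⇒ bP(1+1.2) = 1.2·a.
P = 1.2·192/(17·2.2) ≈ 6.16.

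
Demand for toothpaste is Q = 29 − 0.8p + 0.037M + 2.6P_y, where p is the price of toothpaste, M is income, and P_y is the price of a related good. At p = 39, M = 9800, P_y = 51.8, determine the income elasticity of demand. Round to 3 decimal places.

0.732

Substituting, Q = 29 − 0.8(39) + 0.037(9800) + 2.6(51.8) = 29 − 31.2 + 362.6 + 134.68 = 495.08.
∂Q/∂M = +0.037, so E_I = 0.037·(9800/495.08) ≈ 0.732.
E_I ∈ (0,1): normal good (necessity).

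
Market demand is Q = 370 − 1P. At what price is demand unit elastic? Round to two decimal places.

For linear demand Q = a − bP, E = −bP/(a − bP). |E| = 1 ⇒ bP = a − bP ⇒ P = a/(2b).
P = 370/(2·1) = 185.00.

185.00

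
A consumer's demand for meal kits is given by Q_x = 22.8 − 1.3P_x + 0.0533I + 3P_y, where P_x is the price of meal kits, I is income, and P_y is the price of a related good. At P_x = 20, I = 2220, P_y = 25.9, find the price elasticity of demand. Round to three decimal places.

-0.135

Q_x = 22.8 − 1.3(20) + 0.0533(2220) + 3(25.9) = 22.8 − 26 + 118.326 + 77.7 = 192.826.
∂Q_x/∂P_x = −1.3, so E_p = (−1.3)·(20/192.826) ≈ -0.135.
|E_p| < 1: demand is inelastic.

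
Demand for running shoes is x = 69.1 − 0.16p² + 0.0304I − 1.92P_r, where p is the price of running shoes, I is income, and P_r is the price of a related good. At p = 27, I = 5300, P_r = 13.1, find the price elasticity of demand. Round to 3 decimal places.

First evaluate x: 69.1 − 0.16(27)² + 0.0304(5300) − 1.92(13.1) = 69.1 − 116.64 + 161.12 − 25.152 = 88.428.
∂x/∂p = −2·0.16·p = -8.64, so E_p = -8.64·(27/88.428) ≈ -2.638.
|E_p| > 1: demand is elastic.

-2.638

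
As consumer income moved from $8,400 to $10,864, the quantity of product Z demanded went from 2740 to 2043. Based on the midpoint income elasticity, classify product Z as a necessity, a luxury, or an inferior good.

%ΔQ = (2043 − 2740)/[(2740+2043)/2] = -697/2391.5 ≈ -0.2914.
%ΔY = (10,864 − 8,400)/[(8,400+10,864)/2] = 2464/9632 ≈ 0.2558.
E_I = %ΔQ/%ΔY ≈ -1.139.
E_I < 0: inferior good.

inferior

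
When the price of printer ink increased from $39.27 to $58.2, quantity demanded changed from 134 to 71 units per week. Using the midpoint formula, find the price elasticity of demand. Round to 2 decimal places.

-1.58

%ΔQ = (71 − 134)/[(134 + 71)/2] = -63/102.5 ≈ -0.6146.
%ΔP = (58.2 − 39.27)/[(39.27 + 58.2)/2] = 18.93/48.735 ≈ 0.3884.
Arc elasticity E = %ΔQ/%ΔP ≈ -0.6146/0.3884 ≈ -1.58.
|E| > 1: demand is elastic over this range.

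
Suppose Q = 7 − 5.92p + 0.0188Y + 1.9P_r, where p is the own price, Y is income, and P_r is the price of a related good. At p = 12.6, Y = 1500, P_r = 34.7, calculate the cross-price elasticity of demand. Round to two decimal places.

At the given point, Q = 7 − 5.92(12.6) + 0.0188(1500) + 1.9(34.7) = 7 − 74.592 + 28.2 + 65.93 = 26.538.
∂Q/∂P_r = +1.9, so E_xy = 1.9·(34.7/26.538) ≈ 2.48.
E_xy > 0: the goods are substitutes.

2.48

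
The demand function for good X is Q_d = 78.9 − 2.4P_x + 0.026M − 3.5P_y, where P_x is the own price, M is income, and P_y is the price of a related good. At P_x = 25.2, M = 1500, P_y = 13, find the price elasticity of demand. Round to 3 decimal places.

-5.074

Substituting, Q_d = 78.9 − 2.4(25.2) + 0.026(1500) − 3.5(13) = 78.9 − 60.48 + 39 − 45.5 = 11.92.
∂Q_d/∂P_x = −2.4, so E_p = (−2.4)·(25.2/11.92) ≈ -5.074.
|E_p| > 1: demand is elastic.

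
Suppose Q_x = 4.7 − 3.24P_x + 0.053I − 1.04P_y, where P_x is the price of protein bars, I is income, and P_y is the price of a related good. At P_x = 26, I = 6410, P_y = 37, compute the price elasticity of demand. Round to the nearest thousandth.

-0.380

First evaluate Q_x: 4.7 − 3.24(26) + 0.053(6410) − 1.04(37) = 4.7 − 84.24 + 339.73 − 38.48 = 221.71.
∂Q_x/∂P_x = −3.24, so E_p = (−3.24)·(26/221.71) ≈ -0.380.
|E_p| < 1: demand is inelastic.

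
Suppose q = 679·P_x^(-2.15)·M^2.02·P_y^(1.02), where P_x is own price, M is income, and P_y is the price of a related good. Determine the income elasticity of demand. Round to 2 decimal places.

For a Cobb–Douglas (constant-elasticity) form q = A·M^α·…, the elasticity with respect to M equals the exponent α at every point.
Here the exponent on M is 2.02, so the income elasticity of demand is 2.02.

2.02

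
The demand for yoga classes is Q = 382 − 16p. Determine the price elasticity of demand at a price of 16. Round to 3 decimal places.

At p = 16, Q = 126.
dQ/dp = −16.
Point elasticity E = (dQ/dp)·(p/Q) = -16 × 16/126 ≈ -2.032.
|E| > 1, so demand is elastic at this price.

-2.032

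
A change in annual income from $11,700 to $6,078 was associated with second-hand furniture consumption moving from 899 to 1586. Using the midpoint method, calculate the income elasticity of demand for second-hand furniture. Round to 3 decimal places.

-0.874

%ΔQ = (1586 − 899)/[(899+1586)/2] = 687/1242.5 ≈ 0.5529.
%ΔM = (6,078 − 11,700)/[(11,700+6,078)/2] = -5622/8889 ≈ -0.6325.
E_I = %ΔQ/%ΔM ≈ -0.874.
E_I < 0: inferior good.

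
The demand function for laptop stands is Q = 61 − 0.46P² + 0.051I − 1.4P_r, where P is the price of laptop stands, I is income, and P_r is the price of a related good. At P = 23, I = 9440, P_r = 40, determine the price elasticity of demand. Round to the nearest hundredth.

-2.00

First evaluate Q: 61 − 0.46(23)² + 0.051(9440) − 1.4(40) = 61 − 243.34 + 481.44 − 56 = 243.1.
∂Q/∂P = −2·0.46·P = -21.16, so E_p = -21.16·(23/243.1) ≈ -2.00.
|E_p| > 1: demand is elastic.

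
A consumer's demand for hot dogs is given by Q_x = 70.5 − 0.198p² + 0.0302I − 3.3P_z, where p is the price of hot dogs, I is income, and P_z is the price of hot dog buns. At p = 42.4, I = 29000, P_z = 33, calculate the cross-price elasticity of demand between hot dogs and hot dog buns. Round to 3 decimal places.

-0.226

At the given point, Q_x = 70.5 − 0.198(42.4)² + 0.0302(29000) − 3.3(33) = 70.5 − 355.9565 + 875.8 − 108.9 = 481.4435.
∂Q_x/∂P_z = −3.3, so E_xy = -3.3·(33/481.4435) ≈ -0.226.
E_xy < 0: the goods are complements.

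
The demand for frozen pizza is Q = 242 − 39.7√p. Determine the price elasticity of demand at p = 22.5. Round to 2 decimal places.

-1.75

At p = 22.5, Q = 53.6864.
dQ/dp = −39.7/(2√p) = −39.7/(2·4.7434).
Point elasticity E = (dQ/dp)·(p/Q) = -4.1847 × 22.5/53.6864 ≈ -1.75.
|E| > 1, so demand is elastic at this price.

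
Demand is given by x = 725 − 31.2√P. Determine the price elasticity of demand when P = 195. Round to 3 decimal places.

-0.753

At P = 195, x = 289.3157.
dx/dP = −31.2/(2√P) = −31.2/(2·13.9642).
Point elasticity E = (dx/dP)·(P/x) = -1.1171 × 195/289.3157 ≈ -0.753.
|E| < 1, so demand is inelastic at this price.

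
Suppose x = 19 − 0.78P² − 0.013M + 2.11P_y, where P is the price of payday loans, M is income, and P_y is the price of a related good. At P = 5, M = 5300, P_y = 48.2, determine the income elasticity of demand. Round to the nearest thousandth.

-2.133

At the given point, x = 19 − 0.78(5)² − 0.013(5300) + 2.11(48.2) = 19 − 19.5 − 68.9 + 101.702 = 32.302.
∂x/∂M = −0.013, so E_I = -0.013·(5300/32.302) ≈ -2.133.
E_I < 0: inferior good.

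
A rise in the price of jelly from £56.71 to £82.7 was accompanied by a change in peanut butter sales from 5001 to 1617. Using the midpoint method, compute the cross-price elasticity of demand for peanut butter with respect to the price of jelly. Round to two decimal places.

-2.74

%ΔQ_x = (1617 − 5001)/[(5001+1617)/2] = -3384/3309 ≈ -1.0227.
%ΔP_y = (82.7 − 56.71)/[(56.71+82.7)/2] ≈ 0.3729.
E_xy = -1.0227/0.3729 ≈ -2.74.
E_xy < 0, so peanut butter and jelly are complements.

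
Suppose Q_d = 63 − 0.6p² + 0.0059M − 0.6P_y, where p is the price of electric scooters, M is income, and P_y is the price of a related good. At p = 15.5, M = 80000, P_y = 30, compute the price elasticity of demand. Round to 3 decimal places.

-0.773

Q_d = 63 − 0.6(15.5)² + 0.0059(80000) − 0.6(30) = 63 − 144.15 + 472 − 18 = 372.85.
∂Q_d/∂p = −2·0.6·p = -18.6, so E_p = -18.6·(15.5/372.85) ≈ -0.773.
|E_p| < 1: demand is inelastic.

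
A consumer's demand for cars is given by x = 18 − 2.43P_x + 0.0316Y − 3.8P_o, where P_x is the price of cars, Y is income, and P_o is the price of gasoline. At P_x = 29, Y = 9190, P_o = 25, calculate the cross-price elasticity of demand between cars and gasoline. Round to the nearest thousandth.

-0.665

Substituting, x = 18 − 2.43(29) + 0.0316(9190) − 3.8(25) = 18 − 70.47 + 290.404 − 95 = 142.934.
∂x/∂P_o = −3.8, so E_xy = -3.8·(25/142.934) ≈ -0.665.
E_xy < 0: the goods are complements.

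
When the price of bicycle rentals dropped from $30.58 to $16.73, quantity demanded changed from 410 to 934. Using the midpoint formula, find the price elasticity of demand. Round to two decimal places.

-1.33

%Δq = (934 − 410)/[(410 + 934)/2] = 524/672 ≈ 0.7798.
%ΔP = (16.73 − 30.58)/[(30.58 + 16.73)/2] = -13.85/23.655 ≈ -0.5855.
Arc elasticity E = %Δq/%ΔP ≈ 0.7798/-0.5855 ≈ -1.33.
|E| > 1: demand is elastic over this range.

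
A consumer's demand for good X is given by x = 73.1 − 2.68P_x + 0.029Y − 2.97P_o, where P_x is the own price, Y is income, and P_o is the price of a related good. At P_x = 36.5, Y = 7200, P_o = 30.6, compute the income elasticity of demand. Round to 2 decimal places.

2.24

x = 73.1 − 2.68(36.5) + 0.029(7200) − 2.97(30.6) = 73.1 − 97.82 + 208.8 − 90.882 = 93.198.
∂x/∂Y = +0.029, so E_I = 0.029·(7200/93.198) ≈ 2.24.
E_I > 1: normal good (luxury).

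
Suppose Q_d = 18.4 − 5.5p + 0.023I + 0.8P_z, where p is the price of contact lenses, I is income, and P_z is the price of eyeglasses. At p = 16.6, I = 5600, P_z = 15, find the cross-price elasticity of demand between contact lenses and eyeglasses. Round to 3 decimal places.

Substituting, Q_d = 18.4 − 5.5(16.6) + 0.023(5600) + 0.8(15) = 18.4 − 91.3 + 128.8 + 12 = 67.9.
∂Q_d/∂P_z = +0.8, so E_xy = 0.8·(15/67.9) ≈ 0.177.
E_xy > 0: the goods are substitutes.

0.177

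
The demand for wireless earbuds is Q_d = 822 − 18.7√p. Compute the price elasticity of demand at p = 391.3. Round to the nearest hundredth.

-0.41

At p = 391.3, Q_d = 452.0896.
dQ_d/dp = −18.7/(2√p) = −18.7/(2·19.7813).
Point elasticity E = (dQ_d/dp)·(p/Q_d) = -0.4727 × 391.3/452.0896 ≈ -0.41.
|E| < 1, so demand is inelastic at this price.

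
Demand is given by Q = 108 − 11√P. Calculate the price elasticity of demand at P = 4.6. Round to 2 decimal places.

-0.14

At P = 4.6, Q = 84.4076.
dQ/dP = −11/(2√P) = −11/(2·2.1448).
Point elasticity E = (dQ/dP)·(P/Q) = -2.5644 × 4.6/84.4076 ≈ -0.14.
|E| < 1, so demand is inelastic at this price.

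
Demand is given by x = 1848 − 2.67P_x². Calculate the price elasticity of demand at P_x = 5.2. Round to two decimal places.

-0.08

At P_x = 5.2, x = 1775.8032.
dx/dP_x = −2·2.67·P_x = −27.768.
Point elasticity E = (dx/dP_x)·(P_x/x) = -27.768 × 5.2/1775.8032 ≈ -0.08.
|E| < 1, so demand is inelastic at this price.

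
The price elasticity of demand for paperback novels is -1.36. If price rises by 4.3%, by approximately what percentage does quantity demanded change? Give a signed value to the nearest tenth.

%ΔQ ≈ E × %ΔP = (-1.36) × (4.3%) ≈ -5.8%.

-5.8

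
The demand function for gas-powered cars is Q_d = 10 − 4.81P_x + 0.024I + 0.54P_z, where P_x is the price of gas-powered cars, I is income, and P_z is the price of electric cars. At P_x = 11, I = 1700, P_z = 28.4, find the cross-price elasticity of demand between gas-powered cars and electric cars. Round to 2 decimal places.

At the given point, Q_d = 10 − 4.81(11) + 0.024(1700) + 0.54(28.4) = 10 − 52.91 + 40.8 + 15.336 = 13.226.
∂Q_d/∂P_z = +0.54, so E_xy = 0.54·(28.4/13.226) ≈ 1.16.
E_xy > 0: the goods are substitutes.

1.16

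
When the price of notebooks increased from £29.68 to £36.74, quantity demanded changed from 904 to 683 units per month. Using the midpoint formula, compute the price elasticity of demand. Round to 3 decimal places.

%ΔQ = (683 − 904)/[(904 + 683)/2] = -221/793.5 ≈ -0.2785.
%ΔP = (36.74 − 29.68)/[(29.68 + 36.74)/2] = 7.06/33.21 ≈ 0.2126.
Arc elasticity E = %ΔQ/%ΔP ≈ -0.2785/0.2126 ≈ -1.310.
|E| > 1: demand is elastic over this range.

-1.310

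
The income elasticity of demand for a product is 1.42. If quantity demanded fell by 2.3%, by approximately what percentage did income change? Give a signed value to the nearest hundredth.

-1.62

%ΔQ ≈ E × %ΔI ⇒ %ΔI = %ΔQ / E = (-2.3%)/(1.42) ≈ -1.62%.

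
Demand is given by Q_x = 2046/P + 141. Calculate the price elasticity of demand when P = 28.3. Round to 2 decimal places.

-0.34

At P = 28.3, Q_x = 213.2968.
dQ_x/dP = −2046/P² = −2.5547.
Point elasticity E = (dQ_x/dP)·(P/Q_x) = -2.5547 × 28.3/213.2968 ≈ -0.34.
|E| < 1, so demand is inelastic at this price.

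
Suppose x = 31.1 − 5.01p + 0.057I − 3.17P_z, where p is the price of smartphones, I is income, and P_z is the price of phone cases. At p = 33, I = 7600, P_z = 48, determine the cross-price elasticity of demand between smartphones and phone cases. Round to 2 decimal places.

-1.04

At the given point, x = 31.1 − 5.01(33) + 0.057(7600) − 3.17(48) = 31.1 − 165.33 + 433.2 − 152.16 = 146.81.
∂x/∂P_z = −3.17, so E_xy = -3.17·(48/146.81) ≈ -1.04.
E_xy < 0: the goods are complements.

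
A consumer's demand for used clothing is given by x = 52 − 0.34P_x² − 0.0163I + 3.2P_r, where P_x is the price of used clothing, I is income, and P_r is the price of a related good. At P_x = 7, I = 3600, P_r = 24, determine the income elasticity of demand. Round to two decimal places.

-1.10

First evaluate x: 52 − 0.34(7)² − 0.0163(3600) + 3.2(24) = 52 − 16.66 − 58.68 + 76.8 = 53.46.
∂x/∂I = −0.0163, so E_I = -0.0163·(3600/53.46) ≈ -1.10.
E_I < 0: inferior good.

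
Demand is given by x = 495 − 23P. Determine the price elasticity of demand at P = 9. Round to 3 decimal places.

-0.719

At P = 9, x = 288.
dx/dP = −23.
Point elasticity E = (dx/dP)·(P/x) = -23 × 9/288 ≈ -0.719.
|E| < 1, so demand is inelastic at this price.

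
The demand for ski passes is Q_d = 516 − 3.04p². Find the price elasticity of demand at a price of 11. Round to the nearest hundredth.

-4.97

At p = 11, Q_d = 148.16.
dQ_d/dp = −2·3.04·p = −66.88.
Point elasticity E = (dQ_d/dp)·(p/Q_d) = -66.88 × 11/148.16 ≈ -4.97.
|E| > 1, so demand is elastic at this price.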